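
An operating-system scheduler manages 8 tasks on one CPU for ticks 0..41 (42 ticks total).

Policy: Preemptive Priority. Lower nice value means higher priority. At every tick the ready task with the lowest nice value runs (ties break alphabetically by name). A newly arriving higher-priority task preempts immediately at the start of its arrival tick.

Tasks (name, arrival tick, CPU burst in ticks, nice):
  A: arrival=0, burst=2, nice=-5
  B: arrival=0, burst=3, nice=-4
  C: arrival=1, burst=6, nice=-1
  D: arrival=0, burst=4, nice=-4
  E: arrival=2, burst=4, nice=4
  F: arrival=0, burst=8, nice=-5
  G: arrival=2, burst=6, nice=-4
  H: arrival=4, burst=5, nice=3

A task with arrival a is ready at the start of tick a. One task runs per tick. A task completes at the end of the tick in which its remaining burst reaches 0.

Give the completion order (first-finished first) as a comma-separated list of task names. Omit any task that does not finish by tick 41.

t=0: ready={A,B,D,F} → run A
t=1: ready={A,B,C,D,F} → run A
t=2: ready={B,C,D,E,F,G} → run F
t=3: ready={B,C,D,E,F,G} → run F
t=4: ready={B,C,D,E,F,G,H} → run F
t=5: ready={B,C,D,E,F,G,H} → run F
t=6: ready={B,C,D,E,F,G,H} → run F
t=7: ready={B,C,D,E,F,G,H} → run F
t=8: ready={B,C,D,E,F,G,H} → run F
t=9: ready={B,C,D,E,F,G,H} → run F
t=10: ready={B,C,D,E,G,H} → run B
t=11: ready={B,C,D,E,G,H} → run B
t=12: ready={B,C,D,E,G,H} → run B
t=13: ready={C,D,E,G,H} → run D
t=14: ready={C,D,E,G,H} → run D
t=15: ready={C,D,E,G,H} → run D
t=16: ready={C,D,E,G,H} → run D
t=17: ready={C,E,G,H} → run G
t=18: ready={C,E,G,H} → run G
t=19: ready={C,E,G,H} → run G
t=20: ready={C,E,G,H} → run G
t=21: ready={C,E,G,H} → run G
t=22: ready={C,E,G,H} → run G
t=23: ready={C,E,H} → run C
t=24: ready={C,E,H} → run C
t=25: ready={C,E,H} → run C
t=26: ready={C,E,H} → run C
t=27: ready={C,E,H} → run C
t=28: ready={C,E,H} → run C
t=29: ready={E,H} → run H
t=30: ready={E,H} → run H
t=31: ready={E,H} → run H
t=32: ready={E,H} → run H
t=33: ready={E,H} → run H
t=34: ready={E} → run E
t=35: ready={E} → run E
t=36: ready={E} → run E
t=37: ready={E} → run E
t=38: (idle)
t=39: (idle)
t=40: (idle)
t=41: (idle)

completion order = A, F, B, D, G, C, H, E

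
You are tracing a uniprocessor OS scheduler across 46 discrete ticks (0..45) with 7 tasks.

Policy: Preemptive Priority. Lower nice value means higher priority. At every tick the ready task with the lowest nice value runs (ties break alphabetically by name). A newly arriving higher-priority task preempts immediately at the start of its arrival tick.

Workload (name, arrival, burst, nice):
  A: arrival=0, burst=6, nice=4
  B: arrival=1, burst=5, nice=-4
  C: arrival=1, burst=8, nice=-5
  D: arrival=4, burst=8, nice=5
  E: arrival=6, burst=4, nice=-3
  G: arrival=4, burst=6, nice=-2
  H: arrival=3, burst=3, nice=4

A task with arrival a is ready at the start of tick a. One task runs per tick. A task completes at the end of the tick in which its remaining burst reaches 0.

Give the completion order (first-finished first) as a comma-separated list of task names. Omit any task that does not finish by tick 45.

t=0: ready={A} → run A
t=1: ready={A,B,C} → run C
t=2: ready={A,B,C} → run C
t=3: ready={A,B,C,H} → run C
t=4: ready={A,B,C,D,G,H} → run C
t=5: ready={A,B,C,D,G,H} → run C
t=6: ready={A,B,C,D,E,G,H} → run C
t=7: ready={A,B,C,D,E,G,H} → run C
t=8: ready={A,B,C,D,E,G,H} → run C
t=9: ready={A,B,D,E,G,H} → run B
t=10: ready={A,B,D,E,G,H} → run B
t=11: ready={A,B,D,E,G,H} → run B
t=12: ready={A,B,D,E,G,H} → run B
t=13: ready={A,B,D,E,G,H} → run B
t=14: ready={A,D,E,G,H} → run E
t=15: ready={A,D,E,G,H} → run E
t=16: ready={A,D,E,G,H} → run E
t=17: ready={A,D,E,G,H} → run E
t=18: ready={A,D,G,H} → run G
t=19: ready={A,D,G,H} → run G
t=20: ready={A,D,G,H} → run G
t=21: ready={A,D,G,H} → run G
t=22: ready={A,D,G,H} → run G
t=23: ready={A,D,G,H} → run G
t=24: ready={A,D,H} → run A
t=25: ready={A,D,H} → run A
t=26: ready={A,D,H} → run A
t=27: ready={A,D,H} → run A
t=28: ready={A,D,H} → run A
t=29: ready={D,H} → run H
t=30: ready={D,H} → run H
t=31: ready={D,H} → run H
t=32: ready={D} → run D
t=33: ready={D} → run D
t=34: ready={D} → run D
t=35: ready={D} → run D
t=36: ready={D} → run D
t=37: ready={D} → run D
t=38: ready={D} → run D
t=39: ready={D} → run D
t=40: (idle)
t=41: (idle)
t=42: (idle)
t=43: (idle)
t=44: (idle)
t=45: (idle)

completion order = C, B, E, G, A, H, D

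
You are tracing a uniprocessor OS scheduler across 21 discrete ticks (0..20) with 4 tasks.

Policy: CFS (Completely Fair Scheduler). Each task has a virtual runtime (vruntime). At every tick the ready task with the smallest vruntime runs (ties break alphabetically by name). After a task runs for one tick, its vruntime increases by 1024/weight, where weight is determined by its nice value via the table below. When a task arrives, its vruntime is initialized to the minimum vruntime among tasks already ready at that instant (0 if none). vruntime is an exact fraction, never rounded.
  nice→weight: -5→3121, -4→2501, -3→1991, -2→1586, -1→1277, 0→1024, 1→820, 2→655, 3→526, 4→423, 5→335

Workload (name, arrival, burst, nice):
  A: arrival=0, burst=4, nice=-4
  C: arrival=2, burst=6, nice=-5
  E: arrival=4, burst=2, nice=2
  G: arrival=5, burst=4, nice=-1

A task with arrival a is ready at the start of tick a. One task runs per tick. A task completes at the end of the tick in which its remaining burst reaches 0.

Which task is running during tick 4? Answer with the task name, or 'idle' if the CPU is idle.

t=0: vr[A=0] → run A
t=1: vr[A=1024/2501] → run A
t=2: vr[A=2048/2501 C=2048/2501] → run A
t=3: vr[A=3072/2501 C=2048/2501] → run C
t=4: vr[A=3072/2501 C=8952832/7805621 E=8952832/7805621] → run C
t=5: vr[A=3072/2501 C=11513856/7805621 E=8952832/7805621 G=8952832/7805621] → run E
t=6: vr[A=3072/2501 C=11513856/7805621 E=13857060864/5112681755 G=8952832/7805621] → run G
t=7: vr[A=3072/2501 C=11513856/7805621 E=13857060864/5112681755 G=19425722368/9967778017] → run A
t=8: vr[C=11513856/7805621 E=13857060864/5112681755 G=19425722368/9967778017] → run C
t=9: vr[C=14074880/7805621 E=13857060864/5112681755 G=19425722368/9967778017] → run C
t=10: vr[C=16635904/7805621 E=13857060864/5112681755 G=19425722368/9967778017] → run G
t=11: vr[C=16635904/7805621 E=13857060864/5112681755 G=27418678272/9967778017] → run C
t=12: vr[C=19196928/7805621 E=13857060864/5112681755 G=27418678272/9967778017] → run C
t=13: vr[E=13857060864/5112681755 G=27418678272/9967778017] → run E
t=14: vr[G=27418678272/9967778017] → run G
t=15: vr[G=35411634176/9967778017] → run G
t=16: (idle)
t=17: (idle)
t=18: (idle)
t=19: (idle)
t=20: (idle)

running at tick 4 = C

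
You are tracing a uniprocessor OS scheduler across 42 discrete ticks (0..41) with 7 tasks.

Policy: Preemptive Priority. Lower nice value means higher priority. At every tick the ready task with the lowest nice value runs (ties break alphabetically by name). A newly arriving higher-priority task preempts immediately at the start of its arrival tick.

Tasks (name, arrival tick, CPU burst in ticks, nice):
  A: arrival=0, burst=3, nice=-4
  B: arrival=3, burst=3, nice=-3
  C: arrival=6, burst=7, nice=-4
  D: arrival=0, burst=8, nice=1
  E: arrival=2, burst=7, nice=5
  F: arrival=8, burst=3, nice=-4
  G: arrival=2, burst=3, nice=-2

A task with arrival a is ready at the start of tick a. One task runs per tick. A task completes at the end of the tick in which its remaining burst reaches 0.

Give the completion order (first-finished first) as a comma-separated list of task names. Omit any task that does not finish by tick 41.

t=0: ready={A,D} → run A
t=1: ready={A,D} → run A
t=2: ready={A,D,E,G} → run A
t=3: ready={B,D,E,G} → run B
t=4: ready={B,D,E,G} → run B
t=5: ready={B,D,E,G} → run B
t=6: ready={C,D,E,G} → run C
t=7: ready={C,D,E,G} → run C
t=8: ready={C,D,E,F,G} → run C
t=9: ready={C,D,E,F,G} → run C
t=10: ready={C,D,E,F,G} → run C
t=11: ready={C,D,E,F,G} → run C
t=12: ready={C,D,E,F,G} → run C
t=13: ready={D,E,F,G} → run F
t=14: ready={D,E,F,G} → run F
t=15: ready={D,E,F,G} → run F
t=16: ready={D,E,G} → run G
t=17: ready={D,E,G} → run G
t=18: ready={D,E,G} → run G
t=19: ready={D,E} → run D
t=20: ready={D,E} → run D
t=21: ready={D,E} → run D
t=22: ready={D,E} → run D
t=23: ready={D,E} → run D
t=24: ready={D,E} → run D
t=25: ready={D,E} → run D
t=26: ready={D,E} → run D
t=27: ready={E} → run E
t=28: ready={E} → run E
t=29: ready={E} → run E
t=30: ready={E} → run E
t=31: ready={E} → run E
t=32: ready={E} → run E
t=33: ready={E} → run E
t=34: (idle)
t=35: (idle)
t=36: (idle)
t=37: (idle)
t=38: (idle)
t=39: (idle)
t=40: (idle)
t=41: (idle)

completion order = A, B, C, F, G, D, E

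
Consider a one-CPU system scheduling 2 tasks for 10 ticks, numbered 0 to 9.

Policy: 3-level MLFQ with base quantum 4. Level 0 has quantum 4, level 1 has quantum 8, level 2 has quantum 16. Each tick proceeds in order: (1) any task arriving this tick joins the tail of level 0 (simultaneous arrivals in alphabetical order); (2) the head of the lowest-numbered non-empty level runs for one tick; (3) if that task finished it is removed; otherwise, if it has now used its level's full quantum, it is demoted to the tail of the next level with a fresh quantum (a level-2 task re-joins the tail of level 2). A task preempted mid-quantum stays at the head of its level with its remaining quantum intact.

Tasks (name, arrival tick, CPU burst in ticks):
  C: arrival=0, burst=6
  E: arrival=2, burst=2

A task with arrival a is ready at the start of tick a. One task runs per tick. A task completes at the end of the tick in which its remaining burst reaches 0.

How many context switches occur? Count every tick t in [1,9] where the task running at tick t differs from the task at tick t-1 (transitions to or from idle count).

context switches = 3

t=0: L0/L1/L2 = C/-/- → run C
t=1: L0/L1/L2 = C/-/- → run C
t=2: L0/L1/L2 = CE/-/- → run C
t=3: L0/L1/L2 = CE/-/- → run C
t=4: L0/L1/L2 = E/C/- → run E
t=5: L0/L1/L2 = E/C/- → run E
t=6: L0/L1/L2 = -/C/- → run C
t=7: L0/L1/L2 = -/C/- → run C
t=8: (idle)
t=9: (idle)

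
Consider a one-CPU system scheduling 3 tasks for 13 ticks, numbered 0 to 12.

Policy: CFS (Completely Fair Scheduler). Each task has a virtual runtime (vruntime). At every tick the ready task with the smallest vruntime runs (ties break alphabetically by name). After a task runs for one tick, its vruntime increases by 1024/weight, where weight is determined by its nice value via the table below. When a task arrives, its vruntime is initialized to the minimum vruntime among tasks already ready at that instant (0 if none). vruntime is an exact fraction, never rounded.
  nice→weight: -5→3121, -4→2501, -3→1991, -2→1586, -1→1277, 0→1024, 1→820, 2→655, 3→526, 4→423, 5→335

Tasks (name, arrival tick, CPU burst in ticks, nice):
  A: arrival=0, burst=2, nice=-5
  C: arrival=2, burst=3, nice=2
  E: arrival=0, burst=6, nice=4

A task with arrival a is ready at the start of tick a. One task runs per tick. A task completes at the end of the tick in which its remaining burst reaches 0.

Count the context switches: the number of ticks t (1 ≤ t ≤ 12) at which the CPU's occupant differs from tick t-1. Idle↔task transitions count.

context switches = 7

t=0: vr[A=0 E=0] → run A
t=1: vr[A=1024/3121 E=0] → run E
t=2: vr[A=1024/3121 C=1024/3121 E=1024/423] → run A
t=3: vr[C=1024/3121 E=1024/423] → run C
t=4: vr[C=3866624/2044255 E=1024/423] → run C
t=5: vr[C=7062528/2044255 E=1024/423] → run E
t=6: vr[C=7062528/2044255 E=2048/423] → run C
t=7: vr[E=2048/423] → run E
t=8: vr[E=1024/141] → run E
t=9: vr[E=4096/423] → run E
t=10: vr[E=5120/423] → run E
t=11: (idle)
t=12: (idle)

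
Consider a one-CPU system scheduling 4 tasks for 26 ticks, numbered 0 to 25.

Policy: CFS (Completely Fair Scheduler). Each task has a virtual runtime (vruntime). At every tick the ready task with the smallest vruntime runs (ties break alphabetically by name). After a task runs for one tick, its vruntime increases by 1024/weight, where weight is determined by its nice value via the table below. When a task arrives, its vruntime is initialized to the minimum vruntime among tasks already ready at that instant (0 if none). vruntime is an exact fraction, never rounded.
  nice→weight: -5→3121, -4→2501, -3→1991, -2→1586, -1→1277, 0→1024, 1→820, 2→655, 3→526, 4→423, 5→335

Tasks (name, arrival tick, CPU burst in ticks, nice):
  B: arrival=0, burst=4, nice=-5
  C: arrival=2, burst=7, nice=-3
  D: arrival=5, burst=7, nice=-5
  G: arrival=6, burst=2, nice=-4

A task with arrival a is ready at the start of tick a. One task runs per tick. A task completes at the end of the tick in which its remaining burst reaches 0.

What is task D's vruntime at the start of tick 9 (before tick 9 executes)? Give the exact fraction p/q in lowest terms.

t=0: vr[B=0] → run B
t=1: vr[B=1024/3121] → run B
t=2: vr[B=2048/3121 C=2048/3121] → run B
t=3: vr[B=3072/3121 C=2048/3121] → run C
t=4: vr[B=3072/3121 C=7273472/6213911] → run B
t=5: vr[C=7273472/6213911 D=7273472/6213911] → run C
t=6: vr[C=10469376/6213911 D=7273472/6213911 G=7273472/6213911] → run D
t=7: vr[C=10469376/6213911 D=9312256/6213911 G=7273472/6213911] → run G
t=8: vr[C=10469376/6213911 D=9312256/6213911 G=24553998336/15540991411] → run D
t=9: vr[C=10469376/6213911 D=11351040/6213911 G=24553998336/15540991411] → run G
t=10: vr[C=10469376/6213911 D=11351040/6213911] → run C
t=11: vr[C=13665280/6213911 D=11351040/6213911] → run D
t=12: vr[C=13665280/6213911 D=13389824/6213911] → run D
t=13: vr[C=13665280/6213911 D=15428608/6213911] → run C
t=14: vr[C=16861184/6213911 D=15428608/6213911] → run D
t=15: vr[C=16861184/6213911 D=17467392/6213911] → run C
t=16: vr[C=20057088/6213911 D=17467392/6213911] → run D
t=17: vr[C=20057088/6213911 D=19506176/6213911] → run D
t=18: vr[C=20057088/6213911] → run C
t=19: vr[C=23252992/6213911] → run C
t=20: (idle)
t=21: (idle)
t=22: (idle)
t=23: (idle)
t=24: (idle)
t=25: (idle)

vruntime(D, start of tick 9) = 11351040/6213911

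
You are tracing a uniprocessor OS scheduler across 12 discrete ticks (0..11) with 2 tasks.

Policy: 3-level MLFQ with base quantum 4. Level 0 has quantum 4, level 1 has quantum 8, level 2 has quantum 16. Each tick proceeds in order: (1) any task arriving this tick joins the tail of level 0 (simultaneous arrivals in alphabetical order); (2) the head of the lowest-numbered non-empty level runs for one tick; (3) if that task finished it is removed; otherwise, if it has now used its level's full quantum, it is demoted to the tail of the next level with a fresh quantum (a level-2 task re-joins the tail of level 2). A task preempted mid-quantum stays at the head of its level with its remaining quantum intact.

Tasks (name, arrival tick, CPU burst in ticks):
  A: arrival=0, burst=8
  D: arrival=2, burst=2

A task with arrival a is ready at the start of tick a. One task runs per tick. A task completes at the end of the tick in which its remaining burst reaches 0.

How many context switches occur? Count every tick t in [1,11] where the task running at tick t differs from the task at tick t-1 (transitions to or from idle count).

context switches = 3

t=0: L0/L1/L2 = A/-/- → run A
t=1: L0/L1/L2 = A/-/- → run A
t=2: L0/L1/L2 = AD/-/- → run A
t=3: L0/L1/L2 = AD/-/- → run A
t=4: L0/L1/L2 = D/A/- → run D
t=5: L0/L1/L2 = D/A/- → run D
t=6: L0/L1/L2 = -/A/- → run A
t=7: L0/L1/L2 = -/A/- → run A
t=8: L0/L1/L2 = -/A/- → run A
t=9: L0/L1/L2 = -/A/- → run A
t=10: (idle)
t=11: (idle)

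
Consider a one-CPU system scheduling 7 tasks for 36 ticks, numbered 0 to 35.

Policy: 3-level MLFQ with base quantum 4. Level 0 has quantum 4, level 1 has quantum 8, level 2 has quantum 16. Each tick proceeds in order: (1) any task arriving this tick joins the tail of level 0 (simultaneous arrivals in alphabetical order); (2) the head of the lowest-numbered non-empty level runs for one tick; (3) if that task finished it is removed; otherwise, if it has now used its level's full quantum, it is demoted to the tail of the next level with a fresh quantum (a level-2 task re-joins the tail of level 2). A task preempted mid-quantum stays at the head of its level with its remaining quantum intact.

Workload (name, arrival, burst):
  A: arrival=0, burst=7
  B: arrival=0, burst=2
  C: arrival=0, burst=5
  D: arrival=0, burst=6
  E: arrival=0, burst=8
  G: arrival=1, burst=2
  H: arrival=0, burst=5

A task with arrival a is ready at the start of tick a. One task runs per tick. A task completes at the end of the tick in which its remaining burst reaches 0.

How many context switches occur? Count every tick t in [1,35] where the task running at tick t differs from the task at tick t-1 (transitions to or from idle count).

t=0: L0/L1/L2 = ABCDEH/-/- → run A
t=1: L0/L1/L2 = ABCDEHG/-/- → run A
t=2: L0/L1/L2 = ABCDEHG/-/- → run A
t=3: L0/L1/L2 = ABCDEHG/-/- → run A
t=4: L0/L1/L2 = BCDEHG/A/- → run B
t=5: L0/L1/L2 = BCDEHG/A/- → run B
t=6: L0/L1/L2 = CDEHG/A/- → run C
t=7: L0/L1/L2 = CDEHG/A/- → run C
t=8: L0/L1/L2 = CDEHG/A/- → run C
t=9: L0/L1/L2 = CDEHG/A/- → run C
t=10: L0/L1/L2 = DEHG/AC/- → run D
t=11: L0/L1/L2 = DEHG/AC/- → run D
t=12: L0/L1/L2 = DEHG/AC/- → run D
t=13: L0/L1/L2 = DEHG/AC/- → run D
t=14: L0/L1/L2 = EHG/ACD/- → run E
t=15: L0/L1/L2 = EHG/ACD/- → run E
t=16: L0/L1/L2 = EHG/ACD/- → run E
t=17: L0/L1/L2 = EHG/ACD/- → run E
t=18: L0/L1/L2 = HG/ACDE/- → run H
t=19: L0/L1/L2 = HG/ACDE/- → run H
t=20: L0/L1/L2 = HG/ACDE/- → run H
t=21: L0/L1/L2 = HG/ACDE/- → run H
t=22: L0/L1/L2 = G/ACDEH/- → run G
t=23: L0/L1/L2 = G/ACDEH/- → run G
t=24: L0/L1/L2 = -/ACDEH/- → run A
t=25: L0/L1/L2 = -/ACDEH/- → run A
t=26: L0/L1/L2 = -/ACDEH/- → run A
t=27: L0/L1/L2 = -/CDEH/- → run C
t=28: L0/L1/L2 = -/DEH/- → run D
t=29: L0/L1/L2 = -/DEH/- → run D
t=30: L0/L1/L2 = -/EH/- → run E
t=31: L0/L1/L2 = -/EH/- → run E
t=32: L0/L1/L2 = -/EH/- → run E
t=33: L0/L1/L2 = -/EH/- → run E
t=34: L0/L1/L2 = -/H/- → run H
t=35: (idle)

context switches = 12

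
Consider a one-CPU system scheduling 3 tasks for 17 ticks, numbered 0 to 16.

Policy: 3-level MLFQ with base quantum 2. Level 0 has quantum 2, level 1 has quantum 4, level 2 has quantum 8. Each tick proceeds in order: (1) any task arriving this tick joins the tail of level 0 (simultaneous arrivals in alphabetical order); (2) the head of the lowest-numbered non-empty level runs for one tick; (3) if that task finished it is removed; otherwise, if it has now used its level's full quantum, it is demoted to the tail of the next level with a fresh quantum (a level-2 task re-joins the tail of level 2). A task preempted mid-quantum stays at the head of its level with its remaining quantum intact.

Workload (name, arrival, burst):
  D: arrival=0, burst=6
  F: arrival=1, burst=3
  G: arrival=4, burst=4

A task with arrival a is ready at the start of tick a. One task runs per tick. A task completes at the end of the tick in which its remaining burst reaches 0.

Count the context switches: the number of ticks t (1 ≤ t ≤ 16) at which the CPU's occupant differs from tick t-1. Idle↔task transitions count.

context switches = 6

t=0: L0/L1/L2 = D/-/- → run D
t=1: L0/L1/L2 = DF/-/- → run D
t=2: L0/L1/L2 = F/D/- → run F
t=3: L0/L1/L2 = F/D/- → run F
t=4: L0/L1/L2 = G/DF/- → run G
t=5: L0/L1/L2 = G/DF/- → run G
t=6: L0/L1/L2 = -/DFG/- → run D
t=7: L0/L1/L2 = -/DFG/- → run D
t=8: L0/L1/L2 = -/DFG/- → run D
t=9: L0/L1/L2 = -/DFG/- → run D
t=10: L0/L1/L2 = -/FG/- → run F
t=11: L0/L1/L2 = -/G/- → run G
t=12: L0/L1/L2 = -/G/- → run G
t=13: (idle)
t=14: (idle)
t=15: (idle)
t=16: (idle)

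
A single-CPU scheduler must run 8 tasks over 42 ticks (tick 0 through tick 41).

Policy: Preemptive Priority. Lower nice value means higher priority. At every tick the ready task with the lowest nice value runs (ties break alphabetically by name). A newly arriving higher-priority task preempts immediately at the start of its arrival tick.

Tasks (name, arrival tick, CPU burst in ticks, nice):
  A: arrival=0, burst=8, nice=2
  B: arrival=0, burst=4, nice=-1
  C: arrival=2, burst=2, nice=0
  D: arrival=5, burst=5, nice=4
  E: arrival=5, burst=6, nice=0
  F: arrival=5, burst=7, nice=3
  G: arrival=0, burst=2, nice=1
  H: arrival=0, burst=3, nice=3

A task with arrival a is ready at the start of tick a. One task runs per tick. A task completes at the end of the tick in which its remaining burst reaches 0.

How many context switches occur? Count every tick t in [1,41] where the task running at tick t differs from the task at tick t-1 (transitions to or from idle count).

t=0: ready={A,B,G,H} → run B
t=1: ready={A,B,G,H} → run B
t=2: ready={A,B,C,G,H} → run B
t=3: ready={A,B,C,G,H} → run B
t=4: ready={A,C,G,H} → run C
t=5: ready={A,C,D,E,F,G,H} → run C
t=6: ready={A,D,E,F,G,H} → run E
t=7: ready={A,D,E,F,G,H} → run E
t=8: ready={A,D,E,F,G,H} → run E
t=9: ready={A,D,E,F,G,H} → run E
t=10: ready={A,D,E,F,G,H} → run E
t=11: ready={A,D,E,F,G,H} → run E
t=12: ready={A,D,F,G,H} → run G
t=13: ready={A,D,F,G,H} → run G
t=14: ready={A,D,F,H} → run A
t=15: ready={A,D,F,H} → run A
t=16: ready={A,D,F,H} → run A
t=17: ready={A,D,F,H} → run A
t=18: ready={A,D,F,H} → run A
t=19: ready={A,D,F,H} → run A
t=20: ready={A,D,F,H} → run A
t=21: ready={A,D,F,H} → run A
t=22: ready={D,F,H} → run F
t=23: ready={D,F,H} → run F
t=24: ready={D,F,H} → run F
t=25: ready={D,F,H} → run F
t=26: ready={D,F,H} → run F
t=27: ready={D,F,H} → run F
t=28: ready={D,F,H} → run F
t=29: ready={D,H} → run H
t=30: ready={D,H} → run H
t=31: ready={D,H} → run H
t=32: ready={D} → run D
t=33: ready={D} → run D
t=34: ready={D} → run D
t=35: ready={D} → run D
t=36: ready={D} → run D
t=37: (idle)
t=38: (idle)
t=39: (idle)
t=40: (idle)
t=41: (idle)

context switches = 8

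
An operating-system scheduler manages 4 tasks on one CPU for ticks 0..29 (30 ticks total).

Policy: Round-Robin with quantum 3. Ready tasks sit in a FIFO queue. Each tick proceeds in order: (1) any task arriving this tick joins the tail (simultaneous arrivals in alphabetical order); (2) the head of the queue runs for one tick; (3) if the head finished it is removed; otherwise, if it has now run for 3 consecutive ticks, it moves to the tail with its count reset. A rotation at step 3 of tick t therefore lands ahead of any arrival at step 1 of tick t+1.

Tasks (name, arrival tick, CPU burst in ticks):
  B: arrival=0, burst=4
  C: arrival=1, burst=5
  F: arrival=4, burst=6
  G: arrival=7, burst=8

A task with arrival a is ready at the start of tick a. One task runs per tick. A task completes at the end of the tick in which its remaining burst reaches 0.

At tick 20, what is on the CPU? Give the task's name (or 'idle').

running at tick 20 = G

t=0: queue=[B] q_used=0 → run B
t=1: queue=[B,C] q_used=1 → run B
t=2: queue=[B,C] q_used=2 → run B
t=3: queue=[C,B] q_used=0 → run C
t=4: queue=[C,B,F] q_used=1 → run C
t=5: queue=[C,B,F] q_used=2 → run C
t=6: queue=[B,F,C] q_used=0 → run B
t=7: queue=[F,C,G] q_used=0 → run F
t=8: queue=[F,C,G] q_used=1 → run F
t=9: queue=[F,C,G] q_used=2 → run F
t=10: queue=[C,G,F] q_used=0 → run C
t=11: queue=[C,G,F] q_used=1 → run C
t=12: queue=[G,F] q_used=0 → run G
t=13: queue=[G,F] q_used=1 → run G
t=14: queue=[G,F] q_used=2 → run G
t=15: queue=[F,G] q_used=0 → run F
t=16: queue=[F,G] q_used=1 → run F
t=17: queue=[F,G] q_used=2 → run F
t=18: queue=[G] q_used=0 → run G
t=19: queue=[G] q_used=1 → run G
t=20: queue=[G] q_used=2 → run G
t=21: queue=[G] q_used=0 → run G
t=22: queue=[G] q_used=1 → run G
t=23: (idle)
t=24: (idle)
t=25: (idle)
t=26: (idle)
t=27: (idle)
t=28: (idle)
t=29: (idle)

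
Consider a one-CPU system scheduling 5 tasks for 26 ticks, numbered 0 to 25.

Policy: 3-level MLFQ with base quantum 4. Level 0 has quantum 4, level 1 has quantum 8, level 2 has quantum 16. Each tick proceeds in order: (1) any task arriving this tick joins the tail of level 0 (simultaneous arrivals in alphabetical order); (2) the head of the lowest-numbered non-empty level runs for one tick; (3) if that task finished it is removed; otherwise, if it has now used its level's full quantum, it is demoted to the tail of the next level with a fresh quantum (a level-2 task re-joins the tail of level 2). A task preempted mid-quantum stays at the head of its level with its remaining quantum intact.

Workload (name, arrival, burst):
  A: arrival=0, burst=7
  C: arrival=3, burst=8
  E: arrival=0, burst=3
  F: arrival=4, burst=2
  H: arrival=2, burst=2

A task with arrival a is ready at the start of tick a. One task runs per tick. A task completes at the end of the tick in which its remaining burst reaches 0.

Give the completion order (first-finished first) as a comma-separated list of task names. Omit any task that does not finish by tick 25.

t=0: L0/L1/L2 = AE/-/- → run A
t=1: L0/L1/L2 = AE/-/- → run A
t=2: L0/L1/L2 = AEH/-/- → run A
t=3: L0/L1/L2 = AEHC/-/- → run A
t=4: L0/L1/L2 = EHCF/A/- → run E
t=5: L0/L1/L2 = EHCF/A/- → run E
t=6: L0/L1/L2 = EHCF/A/- → run E
t=7: L0/L1/L2 = HCF/A/- → run H
t=8: L0/L1/L2 = HCF/A/- → run H
t=9: L0/L1/L2 = CF/A/- → run C
t=10: L0/L1/L2 = CF/A/- → run C
t=11: L0/L1/L2 = CF/A/- → run C
t=12: L0/L1/L2 = CF/A/- → run C
t=13: L0/L1/L2 = F/AC/- → run F
t=14: L0/L1/L2 = F/AC/- → run F
t=15: L0/L1/L2 = -/AC/- → run A
t=16: L0/L1/L2 = -/AC/- → run A
t=17: L0/L1/L2 = -/AC/- → run A
t=18: L0/L1/L2 = -/C/- → run C
t=19: L0/L1/L2 = -/C/- → run C
t=20: L0/L1/L2 = -/C/- → run C
t=21: L0/L1/L2 = -/C/- → run C
t=22: (idle)
t=23: (idle)
t=24: (idle)
t=25: (idle)

completion order = E, H, F, A, C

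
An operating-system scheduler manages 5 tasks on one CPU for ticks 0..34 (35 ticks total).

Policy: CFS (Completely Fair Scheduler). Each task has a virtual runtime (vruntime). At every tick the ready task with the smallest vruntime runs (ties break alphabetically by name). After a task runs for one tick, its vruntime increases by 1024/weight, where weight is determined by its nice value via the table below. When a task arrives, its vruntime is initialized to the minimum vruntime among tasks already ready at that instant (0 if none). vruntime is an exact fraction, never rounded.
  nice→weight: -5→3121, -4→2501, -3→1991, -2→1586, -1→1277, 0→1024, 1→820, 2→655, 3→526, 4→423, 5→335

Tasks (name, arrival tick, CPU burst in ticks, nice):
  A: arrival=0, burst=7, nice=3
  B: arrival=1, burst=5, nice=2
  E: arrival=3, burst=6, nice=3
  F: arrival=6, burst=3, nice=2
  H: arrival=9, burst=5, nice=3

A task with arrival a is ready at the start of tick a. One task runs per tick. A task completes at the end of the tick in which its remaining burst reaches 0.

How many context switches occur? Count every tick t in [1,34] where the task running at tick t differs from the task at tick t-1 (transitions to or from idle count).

t=0: vr[A=0] → run A
t=1: vr[A=512/263 B=512/263] → run A
t=2: vr[A=1024/263 B=512/263] → run B
t=3: vr[A=1024/263 B=604672/172265 E=604672/172265] → run B
t=4: vr[A=1024/263 B=873984/172265 E=604672/172265] → run E
t=5: vr[A=1024/263 B=873984/172265 E=940032/172265] → run A
t=6: vr[A=1536/263 B=873984/172265 E=940032/172265 F=873984/172265] → run B
t=7: vr[A=1536/263 B=1143296/172265 E=940032/172265 F=873984/172265] → run F
t=8: vr[A=1536/263 B=1143296/172265 E=940032/172265 F=1143296/172265] → run E
t=9: vr[A=1536/263 B=1143296/172265 E=1275392/172265 F=1143296/172265 H=1536/263] → run A
t=10: vr[A=2048/263 B=1143296/172265 E=1275392/172265 F=1143296/172265 H=1536/263] → run H
t=11: vr[A=2048/263 B=1143296/172265 E=1275392/172265 F=1143296/172265 H=2048/263] → run B
t=12: vr[A=2048/263 B=1412608/172265 E=1275392/172265 F=1143296/172265 H=2048/263] → run F
t=13: vr[A=2048/263 B=1412608/172265 E=1275392/172265 F=1412608/172265 H=2048/263] → run E
t=14: vr[A=2048/263 B=1412608/172265 E=1610752/172265 F=1412608/172265 H=2048/263] → run A
t=15: vr[A=2560/263 B=1412608/172265 E=1610752/172265 F=1412608/172265 H=2048/263] → run H
t=16: vr[A=2560/263 B=1412608/172265 E=1610752/172265 F=1412608/172265 H=2560/263] → run B
t=17: vr[A=2560/263 E=1610752/172265 F=1412608/172265 H=2560/263] → run F
t=18: vr[A=2560/263 E=1610752/172265 H=2560/263] → run E
t=19: vr[A=2560/263 E=1946112/172265 H=2560/263] → run A
t=20: vr[A=3072/263 E=1946112/172265 H=2560/263] → run H
t=21: vr[A=3072/263 E=1946112/172265 H=3072/263] → run E
t=22: vr[A=3072/263 E=2281472/172265 H=3072/263] → run A
t=23: vr[E=2281472/172265 H=3072/263] → run H
t=24: vr[E=2281472/172265 H=3584/263] → run E
t=25: vr[H=3584/263] → run H
t=26: (idle)
t=27: (idle)
t=28: (idle)
t=29: (idle)
t=30: (idle)
t=31: (idle)
t=32: (idle)
t=33: (idle)
t=34: (idle)

context switches = 24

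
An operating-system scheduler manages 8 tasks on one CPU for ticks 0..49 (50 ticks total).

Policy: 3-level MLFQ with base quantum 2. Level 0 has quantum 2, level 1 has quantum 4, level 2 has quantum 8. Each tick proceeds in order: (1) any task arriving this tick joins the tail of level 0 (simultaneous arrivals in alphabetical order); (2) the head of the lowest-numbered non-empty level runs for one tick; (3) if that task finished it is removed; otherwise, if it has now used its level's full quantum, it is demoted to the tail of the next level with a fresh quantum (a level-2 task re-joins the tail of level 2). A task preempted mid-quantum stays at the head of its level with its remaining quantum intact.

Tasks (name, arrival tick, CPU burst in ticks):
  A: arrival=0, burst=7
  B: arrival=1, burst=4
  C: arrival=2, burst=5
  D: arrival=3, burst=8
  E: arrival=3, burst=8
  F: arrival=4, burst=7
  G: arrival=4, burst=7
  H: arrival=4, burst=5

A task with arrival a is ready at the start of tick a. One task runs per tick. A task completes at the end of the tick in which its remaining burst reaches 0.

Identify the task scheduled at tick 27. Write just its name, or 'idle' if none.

running at tick 27 = D

t=0: L0/L1/L2 = A/-/- → run A
t=1: L0/L1/L2 = AB/-/- → run A
t=2: L0/L1/L2 = BC/A/- → run B
t=3: L0/L1/L2 = BCDE/A/- → run B
t=4: L0/L1/L2 = CDEFGH/AB/- → run C
t=5: L0/L1/L2 = CDEFGH/AB/- → run C
t=6: L0/L1/L2 = DEFGH/ABC/- → run D
t=7: L0/L1/L2 = DEFGH/ABC/- → run D
t=8: L0/L1/L2 = EFGH/ABCD/- → run E
t=9: L0/L1/L2 = EFGH/ABCD/- → run E
t=10: L0/L1/L2 = FGH/ABCDE/- → run F
t=11: L0/L1/L2 = FGH/ABCDE/- → run F
t=12: L0/L1/L2 = GH/ABCDEF/- → run G
t=13: L0/L1/L2 = GH/ABCDEF/- → run G
t=14: L0/L1/L2 = H/ABCDEFG/- → run H
t=15: L0/L1/L2 = H/ABCDEFG/- → run H
t=16: L0/L1/L2 = -/ABCDEFGH/- → run A
t=17: L0/L1/L2 = -/ABCDEFGH/- → run A
t=18: L0/L1/L2 = -/ABCDEFGH/- → run A
t=19: L0/L1/L2 = -/ABCDEFGH/- → run A
t=20: L0/L1/L2 = -/BCDEFGH/A → run B
t=21: L0/L1/L2 = -/BCDEFGH/A → run B
t=22: L0/L1/L2 = -/CDEFGH/A → run C
t=23: L0/L1/L2 = -/CDEFGH/A → run C
t=24: L0/L1/L2 = -/CDEFGH/A → run C
t=25: L0/L1/L2 = -/DEFGH/A → run D
t=26: L0/L1/L2 = -/DEFGH/A → run D
t=27: L0/L1/L2 = -/DEFGH/A → run D
t=28: L0/L1/L2 = -/DEFGH/A → run D
t=29: L0/L1/L2 = -/EFGH/AD → run E
t=30: L0/L1/L2 = -/EFGH/AD → run E
t=31: L0/L1/L2 = -/EFGH/AD → run E
t=32: L0/L1/L2 = -/EFGH/AD → run E
t=33: L0/L1/L2 = -/FGH/ADE → run F
t=34: L0/L1/L2 = -/FGH/ADE → run F
t=35: L0/L1/L2 = -/FGH/ADE → run F
t=36: L0/L1/L2 = -/FGH/ADE → run F
t=37: L0/L1/L2 = -/GH/ADEF → run G
t=38: L0/L1/L2 = -/GH/ADEF → run G
t=39: L0/L1/L2 = -/GH/ADEF → run G
t=40: L0/L1/L2 = -/GH/ADEF → run G
t=41: L0/L1/L2 = -/H/ADEFG → run H
t=42: L0/L1/L2 = -/H/ADEFG → run H
t=43: L0/L1/L2 = -/H/ADEFG → run H
t=44: L0/L1/L2 = -/-/ADEFG → run A
t=45: L0/L1/L2 = -/-/DEFG → run D
t=46: L0/L1/L2 = -/-/DEFG → run D
t=47: L0/L1/L2 = -/-/EFG → run E
t=48: L0/L1/L2 = -/-/EFG → run E
t=49: L0/L1/L2 = -/-/FG → run F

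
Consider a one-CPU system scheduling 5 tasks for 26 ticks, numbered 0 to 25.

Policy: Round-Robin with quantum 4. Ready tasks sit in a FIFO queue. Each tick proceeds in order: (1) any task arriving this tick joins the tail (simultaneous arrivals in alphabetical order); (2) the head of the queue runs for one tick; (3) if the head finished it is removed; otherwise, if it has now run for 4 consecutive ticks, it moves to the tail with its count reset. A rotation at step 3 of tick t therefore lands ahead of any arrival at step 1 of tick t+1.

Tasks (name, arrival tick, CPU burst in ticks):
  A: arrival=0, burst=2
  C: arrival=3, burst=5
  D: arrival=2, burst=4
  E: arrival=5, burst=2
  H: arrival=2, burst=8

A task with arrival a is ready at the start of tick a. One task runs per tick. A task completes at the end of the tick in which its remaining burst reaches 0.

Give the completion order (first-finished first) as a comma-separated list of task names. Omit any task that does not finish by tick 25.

completion order = A, D, E, H, C

t=0: queue=[A] q_used=0 → run A
t=1: queue=[A] q_used=1 → run A
t=2: queue=[D,H] q_used=0 → run D
t=3: queue=[D,H,C] q_used=1 → run D
t=4: queue=[D,H,C] q_used=2 → run D
t=5: queue=[D,H,C,E] q_used=3 → run D
t=6: queue=[H,C,E] q_used=0 → run H
t=7: queue=[H,C,E] q_used=1 → run H
t=8: queue=[H,C,E] q_used=2 → run H
t=9: queue=[H,C,E] q_used=3 → run H
t=10: queue=[C,E,H] q_used=0 → run C
t=11: queue=[C,E,H] q_used=1 → run C
t=12: queue=[C,E,H] q_used=2 → run C
t=13: queue=[C,E,H] q_used=3 → run C
t=14: queue=[E,H,C] q_used=0 → run E
t=15: queue=[E,H,C] q_used=1 → run E
t=16: queue=[H,C] q_used=0 → run H
t=17: queue=[H,C] q_used=1 → run H
t=18: queue=[H,C] q_used=2 → run H
t=19: queue=[H,C] q_used=3 → run H
t=20: queue=[C] q_used=0 → run C
t=21: (idle)
t=22: (idle)
t=23: (idle)
t=24: (idle)
t=25: (idle)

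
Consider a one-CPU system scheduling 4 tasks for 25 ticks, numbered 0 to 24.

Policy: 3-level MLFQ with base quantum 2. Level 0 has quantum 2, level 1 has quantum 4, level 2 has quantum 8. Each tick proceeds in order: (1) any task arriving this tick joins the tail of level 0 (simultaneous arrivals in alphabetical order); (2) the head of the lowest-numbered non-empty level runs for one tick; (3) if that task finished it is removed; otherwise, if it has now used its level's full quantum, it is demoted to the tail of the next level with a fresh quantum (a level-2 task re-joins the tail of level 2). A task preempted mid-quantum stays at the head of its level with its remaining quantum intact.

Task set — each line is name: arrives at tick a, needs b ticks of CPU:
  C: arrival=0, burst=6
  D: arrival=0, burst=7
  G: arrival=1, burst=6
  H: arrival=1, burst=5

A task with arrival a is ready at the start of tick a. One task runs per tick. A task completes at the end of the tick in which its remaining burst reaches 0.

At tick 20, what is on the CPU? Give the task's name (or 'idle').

t=0: L0/L1/L2 = CD/-/- → run C
t=1: L0/L1/L2 = CDGH/-/- → run C
t=2: L0/L1/L2 = DGH/C/- → run D
t=3: L0/L1/L2 = DGH/C/- → run D
t=4: L0/L1/L2 = GH/CD/- → run G
t=5: L0/L1/L2 = GH/CD/- → run G
t=6: L0/L1/L2 = H/CDG/- → run H
t=7: L0/L1/L2 = H/CDG/- → run H
t=8: L0/L1/L2 = -/CDGH/- → run C
t=9: L0/L1/L2 = -/CDGH/- → run C
t=10: L0/L1/L2 = -/CDGH/- → run C
t=11: L0/L1/L2 = -/CDGH/- → run C
t=12: L0/L1/L2 = -/DGH/- → run D
t=13: L0/L1/L2 = -/DGH/- → run D
t=14: L0/L1/L2 = -/DGH/- → run D
t=15: L0/L1/L2 = -/DGH/- → run D
t=16: L0/L1/L2 = -/GH/D → run G
t=17: L0/L1/L2 = -/GH/D → run G
t=18: L0/L1/L2 = -/GH/D → run G
t=19: L0/L1/L2 = -/GH/D → run G
t=20: L0/L1/L2 = -/H/D → run H
t=21: L0/L1/L2 = -/H/D → run H
t=22: L0/L1/L2 = -/H/D → run H
t=23: L0/L1/L2 = -/-/D → run D
t=24: (idle)

running at tick 20 = H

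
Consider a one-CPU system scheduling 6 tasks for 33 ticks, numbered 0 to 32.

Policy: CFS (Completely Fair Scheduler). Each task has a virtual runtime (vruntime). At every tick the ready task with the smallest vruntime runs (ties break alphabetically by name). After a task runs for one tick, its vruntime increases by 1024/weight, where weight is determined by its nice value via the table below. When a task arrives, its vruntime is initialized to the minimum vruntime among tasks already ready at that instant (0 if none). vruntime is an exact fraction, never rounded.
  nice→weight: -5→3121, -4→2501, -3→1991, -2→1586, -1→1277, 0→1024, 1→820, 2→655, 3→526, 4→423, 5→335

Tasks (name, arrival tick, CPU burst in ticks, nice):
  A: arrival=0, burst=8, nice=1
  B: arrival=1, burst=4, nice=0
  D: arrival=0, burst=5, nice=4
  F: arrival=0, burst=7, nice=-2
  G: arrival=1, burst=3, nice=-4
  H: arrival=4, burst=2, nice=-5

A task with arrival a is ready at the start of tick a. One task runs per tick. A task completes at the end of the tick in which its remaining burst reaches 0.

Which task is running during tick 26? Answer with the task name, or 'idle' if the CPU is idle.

running at tick 26 = A

t=0: vr[A=0 D=0 F=0] → run A
t=1: vr[A=256/205 B=0 D=0 F=0 G=0] → run B
t=2: vr[A=256/205 B=1 D=0 F=0 G=0] → run D
t=3: vr[A=256/205 B=1 D=1024/423 F=0 G=0] → run F
t=4: vr[A=256/205 B=1 D=1024/423 F=512/793 G=0 H=0] → run G
t=5: vr[A=256/205 B=1 D=1024/423 F=512/793 G=1024/2501 H=0] → run H
t=6: vr[A=256/205 B=1 D=1024/423 F=512/793 G=1024/2501 H=1024/3121] → run H
t=7: vr[A=256/205 B=1 D=1024/423 F=512/793 G=1024/2501] → run G
t=8: vr[A=256/205 B=1 D=1024/423 F=512/793 G=2048/2501] → run F
t=9: vr[A=256/205 B=1 D=1024/423 F=1024/793 G=2048/2501] → run G
t=10: vr[A=256/205 B=1 D=1024/423 F=1024/793] → run B
t=11: vr[A=256/205 B=2 D=1024/423 F=1024/793] → run A
t=12: vr[A=512/205 B=2 D=1024/423 F=1024/793] → run F
t=13: vr[A=512/205 B=2 D=1024/423 F=1536/793] → run F
t=14: vr[A=512/205 B=2 D=1024/423 F=2048/793] → run B
t=15: vr[A=512/205 B=3 D=1024/423 F=2048/793] → run D
t=16: vr[A=512/205 B=3 D=2048/423 F=2048/793] → run A
t=17: vr[A=768/205 B=3 D=2048/423 F=2048/793] → run F
t=18: vr[A=768/205 B=3 D=2048/423 F=2560/793] → run B
t=19: vr[A=768/205 D=2048/423 F=2560/793] → run F
t=20: vr[A=768/205 D=2048/423 F=3072/793] → run A
t=21: vr[A=1024/205 D=2048/423 F=3072/793] → run F
t=22: vr[A=1024/205 D=2048/423] → run D
t=23: vr[A=1024/205 D=1024/141] → run A
t=24: vr[A=256/41 D=1024/141] → run A
t=25: vr[A=1536/205 D=1024/141] → run D
t=26: vr[A=1536/205 D=4096/423] → run A
t=27: vr[A=1792/205 D=4096/423] → run A
t=28: vr[D=4096/423] → run D
t=29: (idle)
t=30: (idle)
t=31: (idle)
t=32: (idle)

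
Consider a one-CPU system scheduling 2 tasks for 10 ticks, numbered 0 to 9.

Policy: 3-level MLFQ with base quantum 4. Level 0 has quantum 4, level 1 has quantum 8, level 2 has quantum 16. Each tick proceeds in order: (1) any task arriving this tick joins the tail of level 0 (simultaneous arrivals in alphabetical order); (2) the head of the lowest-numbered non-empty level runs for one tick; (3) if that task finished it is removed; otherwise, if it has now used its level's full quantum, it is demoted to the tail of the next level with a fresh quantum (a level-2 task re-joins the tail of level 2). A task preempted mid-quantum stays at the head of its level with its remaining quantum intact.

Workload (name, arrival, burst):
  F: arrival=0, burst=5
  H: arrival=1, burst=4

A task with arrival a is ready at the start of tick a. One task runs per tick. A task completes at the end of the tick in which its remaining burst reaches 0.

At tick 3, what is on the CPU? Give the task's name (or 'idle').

t=0: L0/L1/L2 = F/-/- → run F
t=1: L0/L1/L2 = FH/-/- → run F
t=2: L0/L1/L2 = FH/-/- → run F
t=3: L0/L1/L2 = FH/-/- → run F
t=4: L0/L1/L2 = H/F/- → run H
t=5: L0/L1/L2 = H/F/- → run H
t=6: L0/L1/L2 = H/F/- → run H
t=7: L0/L1/L2 = H/F/- → run H
t=8: L0/L1/L2 = -/F/- → run F
t=9: (idle)

running at tick 3 = F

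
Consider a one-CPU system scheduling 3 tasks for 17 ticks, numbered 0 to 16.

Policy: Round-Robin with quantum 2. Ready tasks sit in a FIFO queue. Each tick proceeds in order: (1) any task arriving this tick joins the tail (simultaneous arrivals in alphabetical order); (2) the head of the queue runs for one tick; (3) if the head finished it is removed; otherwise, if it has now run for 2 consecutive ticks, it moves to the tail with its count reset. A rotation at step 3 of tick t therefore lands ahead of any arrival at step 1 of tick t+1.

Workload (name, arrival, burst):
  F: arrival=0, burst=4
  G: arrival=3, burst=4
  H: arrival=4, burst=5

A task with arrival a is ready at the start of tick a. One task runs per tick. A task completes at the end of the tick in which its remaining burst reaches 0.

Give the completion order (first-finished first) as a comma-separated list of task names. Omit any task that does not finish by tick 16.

completion order = F, G, H

t=0: queue=[F] q_used=0 → run F
t=1: queue=[F] q_used=1 → run F
t=2: queue=[F] q_used=0 → run F
t=3: queue=[F,G] q_used=1 → run F
t=4: queue=[G,H] q_used=0 → run G
t=5: queue=[G,H] q_used=1 → run G
t=6: queue=[H,G] q_used=0 → run H
t=7: queue=[H,G] q_used=1 → run H
t=8: queue=[G,H] q_used=0 → run G
t=9: queue=[G,H] q_used=1 → run G
t=10: queue=[H] q_used=0 → run H
t=11: queue=[H] q_used=1 → run H
t=12: queue=[H] q_used=0 → run H
t=13: (idle)
t=14: (idle)
t=15: (idle)
t=16: (idle)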